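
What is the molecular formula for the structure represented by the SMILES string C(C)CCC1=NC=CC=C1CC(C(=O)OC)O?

C13H19NO3

Heavy atoms from the SMILES: 13 C, 1 N, 3 O.
Implicit hydrogens by atom environment:
  4 × C: 2 H each → 8
  3 × C (aromatic): 1 H each → 3
  2 × C: 3 H each → 6
  2 × C (aromatic): no H
  2 × O: no H
  1 × C: 1 H
  1 × C: no H
  1 × N (aromatic): no H
  1 × O: 1 H
  Total hydrogens = 19.
Molecular formula: C13H19NO3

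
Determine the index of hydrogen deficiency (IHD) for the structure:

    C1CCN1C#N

Molecular formula from the SMILES: C4H6N2.
DoU = (2C + 2 + N − H − X)/2 = (2·4 + 2 + 2 − 6 − 0)/2 = 6/2 = 3.
(Structurally: 1 ring(s) + 2 π bond(s) = 3.)

3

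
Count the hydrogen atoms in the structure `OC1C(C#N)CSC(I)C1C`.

Hydrogens are implicit in SMILES; fill each atom to its normal valence:
  4 × C: 1 H each → 4
  1 × C: 3 H
  1 × C: 2 H
  1 × C: no H
  1 × I: no H
  1 × N: no H
  1 × O: 1 H
  1 × S: no H
  Total hydrogens = 10.

10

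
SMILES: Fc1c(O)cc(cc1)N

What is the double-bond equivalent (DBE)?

Molecular formula from the SMILES: C6H6FNO.
DoU = (2C + 2 + N − H − X)/2 = (2·6 + 2 + 1 − 6 − 1)/2 = 8/2 = 4.
(Structurally: 1 ring(s) + 3 π bond(s) = 4.)

4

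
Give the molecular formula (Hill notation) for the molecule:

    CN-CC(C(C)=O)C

Heavy atoms from the SMILES: 6 C, 1 N, 1 O.
Implicit hydrogens by atom environment:
  3 × C: 3 H each → 9
  1 × C: 2 H
  1 × C: 1 H
  1 × C: no H
  1 × N: 1 H
  1 × O: no H
  Total hydrogens = 13.
Molecular formula: C6H13NO

C6H13NO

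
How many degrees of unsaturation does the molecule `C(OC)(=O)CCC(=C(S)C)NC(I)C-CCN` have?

2

Molecular formula from the SMILES: C11H21IN2O2S.
DoU = (2C + 2 + N − H − X)/2 = (2·11 + 2 + 2 − 21 − 1)/2 = 4/2 = 2.
(Structurally: 0 ring(s) + 2 π bond(s) = 2.)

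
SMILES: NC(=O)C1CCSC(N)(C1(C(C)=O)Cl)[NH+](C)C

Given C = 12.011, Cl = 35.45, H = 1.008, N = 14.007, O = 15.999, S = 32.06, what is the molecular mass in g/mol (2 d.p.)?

Molecular formula: C10H19ClN3O2S+.
M = 10×12.011 + 1×35.45 + 19×1.008 + 3×14.007 + 2×15.999 + 1×32.06 = 280.79 g/mol.

280.79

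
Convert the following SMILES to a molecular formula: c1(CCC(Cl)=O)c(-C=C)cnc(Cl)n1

C9H8Cl2N2O

Heavy atoms from the SMILES: 9 C, 2 Cl, 2 N, 1 O.
Implicit hydrogens by atom environment:
  3 × C: 2 H each → 6
  3 × C (aromatic): no H
  2 × Cl: no H
  2 × N (aromatic): no H
  1 × C (aromatic): 1 H
  1 × C: 1 H
  1 × C: no H
  1 × O: no H
  Total hydrogens = 8.
Molecular formula: C9H8Cl2N2O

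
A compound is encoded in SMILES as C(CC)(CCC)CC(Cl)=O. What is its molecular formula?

C8H15ClO

Heavy atoms from the SMILES: 8 C, 1 Cl, 1 O.
Implicit hydrogens by atom environment:
  4 × C: 2 H each → 8
  2 × C: 3 H each → 6
  1 × C: 1 H
  1 × C: no H
  1 × Cl: no H
  1 × O: no H
  Total hydrogens = 15.
Molecular formula: C8H15ClO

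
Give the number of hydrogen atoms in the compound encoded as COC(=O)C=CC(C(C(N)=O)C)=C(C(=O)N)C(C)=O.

Hydrogens are implicit in SMILES; fill each atom to its normal valence:
  6 × C: no H
  5 × O: no H
  3 × C: 3 H each → 9
  3 × C: 1 H each → 3
  2 × N: 2 H each → 4
  Total hydrogens = 16.

16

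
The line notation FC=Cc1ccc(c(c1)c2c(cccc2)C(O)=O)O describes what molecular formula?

C15H11FO3

Heavy atoms from the SMILES: 15 C, 1 F, 3 O.
Implicit hydrogens by atom environment:
  7 × C (aromatic): 1 H each → 7
  5 × C (aromatic): no H
  2 × C: 1 H each → 2
  2 × O: 1 H each → 2
  1 × C: no H
  1 × F: no H
  1 × O: no H
  Total hydrogens = 11.
Molecular formula: C15H11FO3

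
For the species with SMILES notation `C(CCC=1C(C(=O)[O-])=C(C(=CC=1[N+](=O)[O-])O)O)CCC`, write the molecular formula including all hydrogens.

Heavy atoms from the SMILES: 13 C, 1 N, 6 O.
Implicit hydrogens by atom environment:
  5 × C: 2 H each → 10
  5 × C (aromatic): no H
  2 × O: 1 H each → 2
  2 × O: no H
  2 × O (charge -1): no H
  1 × C: 3 H
  1 × C (aromatic): 1 H
  1 × C: no H
  1 × N (charge +1): no H
  Total hydrogens = 16.
Net charge -1.
Molecular formula: C13H16NO6-

C13H16NO6-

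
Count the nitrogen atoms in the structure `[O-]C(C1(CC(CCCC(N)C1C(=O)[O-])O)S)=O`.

1

The symbol for nitrogen appears 1 time in the SMILES.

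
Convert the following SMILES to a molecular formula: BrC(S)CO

C2H5BrOS

Heavy atoms from the SMILES: 1 Br, 2 C, 1 O, 1 S.
Implicit hydrogens by atom environment:
  1 × Br: no H
  1 × C: 2 H
  1 × C: 1 H
  1 × O: 1 H
  1 × S: 1 H
  Total hydrogens = 5.
Molecular formula: C2H5BrOS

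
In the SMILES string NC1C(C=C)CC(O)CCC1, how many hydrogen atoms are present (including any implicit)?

Hydrogens are implicit in SMILES; fill each atom to its normal valence:
  5 × C: 2 H each → 10
  4 × C: 1 H each → 4
  1 × N: 2 H
  1 × O: 1 H
  Total hydrogens = 17.

17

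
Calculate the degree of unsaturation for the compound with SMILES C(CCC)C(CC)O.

Molecular formula from the SMILES: C7H16O.
DoU = (2C + 2 + N − H − X)/2 = (2·7 + 2 + 0 − 16 − 0)/2 = 0/2 = 0.
(Structurally: 0 ring(s) + 0 π bond(s) = 0.)

0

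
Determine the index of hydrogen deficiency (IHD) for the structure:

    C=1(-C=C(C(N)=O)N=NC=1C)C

5

Molecular formula from the SMILES: C7H9N3O.
DoU = (2C + 2 + N − H − X)/2 = (2·7 + 2 + 3 − 9 − 0)/2 = 10/2 = 5.
(Structurally: 1 ring(s) + 4 π bond(s) = 5.)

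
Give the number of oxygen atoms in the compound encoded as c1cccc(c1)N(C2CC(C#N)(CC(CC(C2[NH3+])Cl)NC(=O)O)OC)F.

3

The symbol for oxygen appears 3 times in the SMILES.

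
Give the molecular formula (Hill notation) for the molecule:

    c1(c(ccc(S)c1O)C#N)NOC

C8H8N2O2S

Heavy atoms from the SMILES: 8 C, 2 N, 2 O, 1 S.
Implicit hydrogens by atom environment:
  4 × C (aromatic): no H
  2 × C (aromatic): 1 H each → 2
  1 × C: 3 H
  1 × C: no H
  1 × N: 1 H
  1 × N: no H
  1 × O: 1 H
  1 × O: no H
  1 × S: 1 H
  Total hydrogens = 8.
Molecular formula: C8H8N2O2S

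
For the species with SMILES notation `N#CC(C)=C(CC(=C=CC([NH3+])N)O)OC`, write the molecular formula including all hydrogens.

C10H16N3O2+

Heavy atoms from the SMILES: 10 C, 3 N, 2 O.
Implicit hydrogens by atom environment:
  5 × C: no H
  2 × C: 3 H each → 6
  2 × C: 1 H each → 2
  1 × C: 2 H
  1 × N (charge +1): 3 H
  1 × N: 2 H
  1 × N: no H
  1 × O: 1 H
  1 × O: no H
  Total hydrogens = 16.
Net charge +1.
Molecular formula: C10H16N3O2+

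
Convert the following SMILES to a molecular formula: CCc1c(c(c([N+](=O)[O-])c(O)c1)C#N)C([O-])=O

C10H7N2O5-

Heavy atoms from the SMILES: 10 C, 2 N, 5 O.
Implicit hydrogens by atom environment:
  5 × C (aromatic): no H
  2 × C: no H
  2 × O: no H
  2 × O (charge -1): no H
  1 × C: 3 H
  1 × C: 2 H
  1 × C (aromatic): 1 H
  1 × N (charge +1): no H
  1 × N: no H
  1 × O: 1 H
  Total hydrogens = 7.
Net charge -1.
Molecular formula: C10H7N2O5-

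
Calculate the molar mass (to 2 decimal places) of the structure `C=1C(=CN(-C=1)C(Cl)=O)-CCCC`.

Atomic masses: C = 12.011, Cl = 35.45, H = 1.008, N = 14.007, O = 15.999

185.65

Molecular formula: C9H12ClNO.
M = 9×12.011 + 1×35.45 + 12×1.008 + 1×14.007 + 1×15.999 = 185.65 g/mol.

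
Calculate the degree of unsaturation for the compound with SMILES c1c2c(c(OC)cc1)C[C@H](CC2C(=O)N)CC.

Molecular formula from the SMILES: C14H19NO2.
DoU = (2C + 2 + N − H − X)/2 = (2·14 + 2 + 1 − 19 − 0)/2 = 12/2 = 6.
(Structurally: 2 ring(s) + 4 π bond(s) = 6.)

6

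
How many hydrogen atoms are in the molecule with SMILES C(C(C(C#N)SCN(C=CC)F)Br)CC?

Hydrogens are implicit in SMILES; fill each atom to its normal valence:
  4 × C: 1 H each → 4
  3 × C: 2 H each → 6
  2 × C: 3 H each → 6
  2 × N: no H
  1 × Br: no H
  1 × C: no H
  1 × F: no H
  1 × S: no H
  Total hydrogens = 16.

16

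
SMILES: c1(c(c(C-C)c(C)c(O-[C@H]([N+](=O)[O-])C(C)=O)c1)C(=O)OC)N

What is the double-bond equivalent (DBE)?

7

Molecular formula from the SMILES: C14H18N2O6.
DoU = (2C + 2 + N − H − X)/2 = (2·14 + 2 + 2 − 18 − 0)/2 = 14/2 = 7.
(Structurally: 1 ring(s) + 6 π bond(s) = 7.)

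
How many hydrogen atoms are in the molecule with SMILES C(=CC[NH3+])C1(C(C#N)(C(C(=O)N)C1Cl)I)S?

Hydrogens are implicit in SMILES; fill each atom to its normal valence:
  4 × C: 1 H each → 4
  4 × C: no H
  1 × C: 2 H
  1 × Cl: no H
  1 × I: no H
  1 × N (charge +1): 3 H
  1 × N: 2 H
  1 × N: no H
  1 × O: no H
  1 × S: 1 H
  Total hydrogens = 12.

12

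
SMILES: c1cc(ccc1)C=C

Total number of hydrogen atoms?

Hydrogens are implicit in SMILES; fill each atom to its normal valence:
  5 × C (aromatic): 1 H each → 5
  1 × C: 2 H
  1 × C: 1 H
  1 × C (aromatic): no H
  Total hydrogens = 8.

8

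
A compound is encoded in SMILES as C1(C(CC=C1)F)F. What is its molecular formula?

C5H6F2

Heavy atoms from the SMILES: 5 C, 2 F.
Implicit hydrogens by atom environment:
  4 × C: 1 H each → 4
  2 × F: no H
  1 × C: 2 H
  Total hydrogens = 6.
Molecular formula: C5H6F2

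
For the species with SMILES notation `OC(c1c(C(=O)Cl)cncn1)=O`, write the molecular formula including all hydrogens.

Heavy atoms from the SMILES: 6 C, 1 Cl, 2 N, 3 O.
Implicit hydrogens by atom environment:
  2 × C (aromatic): 1 H each → 2
  2 × C (aromatic): no H
  2 × C: no H
  2 × N (aromatic): no H
  2 × O: no H
  1 × Cl: no H
  1 × O: 1 H
  Total hydrogens = 3.
Molecular formula: C6H3ClN2O3

C6H3ClN2O3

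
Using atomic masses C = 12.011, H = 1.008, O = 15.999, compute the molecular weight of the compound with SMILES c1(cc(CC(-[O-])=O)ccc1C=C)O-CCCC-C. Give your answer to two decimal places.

247.31

Molecular formula: C15H19O3-.
M = 15×12.011 + 19×1.008 + 3×15.999 = 247.31 g/mol.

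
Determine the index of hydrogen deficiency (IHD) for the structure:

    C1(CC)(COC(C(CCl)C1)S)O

Molecular formula from the SMILES: C8H15ClO2S.
DoU = (2C + 2 + N − H − X)/2 = (2·8 + 2 + 0 − 15 − 1)/2 = 2/2 = 1.
(Structurally: 1 ring(s) + 0 π bond(s) = 1.)

1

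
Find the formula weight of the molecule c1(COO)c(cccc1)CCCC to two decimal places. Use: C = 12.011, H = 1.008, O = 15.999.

Molecular formula: C11H16O2.
M = 11×12.011 + 16×1.008 + 2×15.999 = 180.25 g/mol.

180.25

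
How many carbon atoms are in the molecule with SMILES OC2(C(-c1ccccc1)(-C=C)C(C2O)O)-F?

12

The symbol for carbon appears 12 times in the SMILES. Lowercase c denotes aromatic carbon and counts toward C.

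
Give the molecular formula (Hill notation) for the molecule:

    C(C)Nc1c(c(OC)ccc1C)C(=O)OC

C12H17NO3

Heavy atoms from the SMILES: 12 C, 1 N, 3 O.
Implicit hydrogens by atom environment:
  4 × C: 3 H each → 12
  4 × C (aromatic): no H
  3 × O: no H
  2 × C (aromatic): 1 H each → 2
  1 × C: 2 H
  1 × C: no H
  1 × N: 1 H
  Total hydrogens = 17.
Molecular formula: C12H17NO3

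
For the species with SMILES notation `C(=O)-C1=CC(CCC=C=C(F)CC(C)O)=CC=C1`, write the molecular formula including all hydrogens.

Heavy atoms from the SMILES: 15 C, 1 F, 2 O.
Implicit hydrogens by atom environment:
  4 × C (aromatic): 1 H each → 4
  3 × C: 2 H each → 6
  3 × C: 1 H each → 3
  2 × C: no H
  2 × C (aromatic): no H
  1 × C: 3 H
  1 × F: no H
  1 × O: 1 H
  1 × O: no H
  Total hydrogens = 17.
Molecular formula: C15H17FO2

C15H17FO2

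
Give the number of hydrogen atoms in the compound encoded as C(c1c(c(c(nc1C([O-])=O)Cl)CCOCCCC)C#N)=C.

Hydrogens are implicit in SMILES; fill each atom to its normal valence:
  6 × C: 2 H each → 12
  5 × C (aromatic): no H
  2 × C: no H
  2 × O: no H
  1 × C: 3 H
  1 × C: 1 H
  1 × Cl: no H
  1 × N (aromatic): no H
  1 × N: no H
  1 × O (charge -1): no H
  Total hydrogens = 16.

16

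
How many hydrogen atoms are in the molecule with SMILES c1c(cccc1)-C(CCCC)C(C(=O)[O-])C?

Hydrogens are implicit in SMILES; fill each atom to its normal valence:
  5 × C (aromatic): 1 H each → 5
  3 × C: 2 H each → 6
  2 × C: 3 H each → 6
  2 × C: 1 H each → 2
  1 × C: no H
  1 × C (aromatic): no H
  1 × O: no H
  1 × O (charge -1): no H
  Total hydrogens = 19.

19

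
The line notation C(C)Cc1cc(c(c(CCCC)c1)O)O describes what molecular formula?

Heavy atoms from the SMILES: 13 C, 2 O.
Implicit hydrogens by atom environment:
  5 × C: 2 H each → 10
  4 × C (aromatic): no H
  2 × C: 3 H each → 6
  2 × C (aromatic): 1 H each → 2
  2 × O: 1 H each → 2
  Total hydrogens = 20.
Molecular formula: C13H20O2

C13H20O2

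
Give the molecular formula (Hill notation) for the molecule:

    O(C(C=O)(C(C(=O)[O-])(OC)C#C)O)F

C7H6FO6-

Heavy atoms from the SMILES: 7 C, 1 F, 6 O.
Implicit hydrogens by atom environment:
  4 × C: no H
  4 × O: no H
  2 × C: 1 H each → 2
  1 × C: 3 H
  1 × F: no H
  1 × O: 1 H
  1 × O (charge -1): no H
  Total hydrogens = 6.
Net charge -1.
Molecular formula: C7H6FO6-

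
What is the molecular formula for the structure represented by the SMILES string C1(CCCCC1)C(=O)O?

C7H12O2

Heavy atoms from the SMILES: 7 C, 2 O.
Implicit hydrogens by atom environment:
  5 × C: 2 H each → 10
  1 × C: 1 H
  1 × C: no H
  1 × O: 1 H
  1 × O: no H
  Total hydrogens = 12.
Molecular formula: C7H12O2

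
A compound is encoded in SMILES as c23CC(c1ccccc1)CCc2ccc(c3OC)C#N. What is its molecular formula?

Heavy atoms from the SMILES: 18 C, 1 N, 1 O.
Implicit hydrogens by atom environment:
  7 × C (aromatic): 1 H each → 7
  5 × C (aromatic): no H
  3 × C: 2 H each → 6
  1 × C: 3 H
  1 × C: 1 H
  1 × C: no H
  1 × N: no H
  1 × O: no H
  Total hydrogens = 17.
Molecular formula: C18H17NO

C18H17NO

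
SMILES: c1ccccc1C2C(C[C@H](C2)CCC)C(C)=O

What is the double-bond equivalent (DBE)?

Molecular formula from the SMILES: C16H22O.
DoU = (2C + 2 + N − H − X)/2 = (2·16 + 2 + 0 − 22 − 0)/2 = 12/2 = 6.
(Structurally: 2 ring(s) + 4 π bond(s) = 6.)

6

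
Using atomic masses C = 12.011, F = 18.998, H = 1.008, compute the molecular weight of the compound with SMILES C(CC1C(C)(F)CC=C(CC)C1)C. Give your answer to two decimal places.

Molecular formula: C12H21F.
M = 12×12.011 + 1×18.998 + 21×1.008 = 184.30 g/mol.

184.30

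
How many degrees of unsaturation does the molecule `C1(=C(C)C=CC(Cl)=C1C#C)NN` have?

Molecular formula from the SMILES: C9H9ClN2.
DoU = (2C + 2 + N − H − X)/2 = (2·9 + 2 + 2 − 9 − 1)/2 = 12/2 = 6.
(Structurally: 1 ring(s) + 5 π bond(s) = 6.)

6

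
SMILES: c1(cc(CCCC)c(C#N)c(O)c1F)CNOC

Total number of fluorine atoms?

1

The symbol for fluorine appears 1 time in the SMILES.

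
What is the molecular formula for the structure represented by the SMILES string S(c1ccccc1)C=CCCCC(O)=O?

C12H14O2S

Heavy atoms from the SMILES: 12 C, 2 O, 1 S.
Implicit hydrogens by atom environment:
  5 × C (aromatic): 1 H each → 5
  3 × C: 2 H each → 6
  2 × C: 1 H each → 2
  1 × C (aromatic): no H
  1 × C: no H
  1 × O: 1 H
  1 × O: no H
  1 × S: no H
  Total hydrogens = 14.
Molecular formula: C12H14O2S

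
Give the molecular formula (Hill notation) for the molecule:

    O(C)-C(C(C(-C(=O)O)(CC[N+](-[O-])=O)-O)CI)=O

Heavy atoms from the SMILES: 8 C, 1 I, 1 N, 7 O.
Implicit hydrogens by atom environment:
  4 × O: no H
  3 × C: 2 H each → 6
  3 × C: no H
  2 × O: 1 H each → 2
  1 × C: 3 H
  1 × C: 1 H
  1 × I: no H
  1 × N (charge +1): no H
  1 × O (charge -1): no H
  Total hydrogens = 12.
Molecular formula: C8H12INO7

C8H12INO7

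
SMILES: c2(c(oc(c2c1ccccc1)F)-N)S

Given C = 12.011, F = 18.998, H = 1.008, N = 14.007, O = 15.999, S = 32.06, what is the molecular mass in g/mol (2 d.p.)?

209.24

Molecular formula: C10H8FNOS.
M = 10×12.011 + 1×18.998 + 8×1.008 + 1×14.007 + 1×15.999 + 1×32.06 = 209.24 g/mol.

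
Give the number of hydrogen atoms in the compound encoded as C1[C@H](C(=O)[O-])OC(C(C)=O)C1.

Hydrogens are implicit in SMILES; fill each atom to its normal valence:
  3 × O: no H
  2 × C: 2 H each → 4
  2 × C: 1 H each → 2
  2 × C: no H
  1 × C: 3 H
  1 × O (charge -1): no H
  Total hydrogens = 9.

9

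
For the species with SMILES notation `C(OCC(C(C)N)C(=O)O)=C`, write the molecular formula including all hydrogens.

Heavy atoms from the SMILES: 7 C, 1 N, 3 O.
Implicit hydrogens by atom environment:
  3 × C: 1 H each → 3
  2 × C: 2 H each → 4
  2 × O: no H
  1 × C: 3 H
  1 × C: no H
  1 × N: 2 H
  1 × O: 1 H
  Total hydrogens = 13.
Molecular formula: C7H13NO3

C7H13NO3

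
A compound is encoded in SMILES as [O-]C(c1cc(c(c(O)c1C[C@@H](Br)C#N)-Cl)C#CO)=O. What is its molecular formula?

C12H6BrClNO4-

Heavy atoms from the SMILES: 1 Br, 12 C, 1 Cl, 1 N, 4 O.
Implicit hydrogens by atom environment:
  5 × C (aromatic): no H
  4 × C: no H
  2 × O: 1 H each → 2
  1 × Br: no H
  1 × C: 2 H
  1 × C (aromatic): 1 H
  1 × C: 1 H
  1 × Cl: no H
  1 × N: no H
  1 × O: no H
  1 × O (charge -1): no H
  Total hydrogens = 6.
Net charge -1.
Molecular formula: C12H6BrClNO4-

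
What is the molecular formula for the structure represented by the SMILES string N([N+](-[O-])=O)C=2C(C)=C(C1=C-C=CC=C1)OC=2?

C11H10N2O3

Heavy atoms from the SMILES: 11 C, 2 N, 3 O.
Implicit hydrogens by atom environment:
  6 × C (aromatic): 1 H each → 6
  4 × C (aromatic): no H
  1 × C: 3 H
  1 × N: 1 H
  1 × N (charge +1): no H
  1 × O (aromatic): no H
  1 × O: no H
  1 × O (charge -1): no H
  Total hydrogens = 10.
Molecular formula: C11H10N2O3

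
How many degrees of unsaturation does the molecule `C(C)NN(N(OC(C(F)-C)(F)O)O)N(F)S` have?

0

Molecular formula from the SMILES: C5H13F3N4O3S.
DoU = (2C + 2 + N − H − X)/2 = (2·5 + 2 + 4 − 13 − 3)/2 = 0/2 = 0.
(Structurally: 0 ring(s) + 0 π bond(s) = 0.)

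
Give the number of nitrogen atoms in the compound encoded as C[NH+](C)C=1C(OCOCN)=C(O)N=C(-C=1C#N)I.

4

The symbol for nitrogen appears 4 times in the SMILES.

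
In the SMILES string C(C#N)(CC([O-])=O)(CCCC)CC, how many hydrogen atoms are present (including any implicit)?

16

Hydrogens are implicit in SMILES; fill each atom to its normal valence:
  5 × C: 2 H each → 10
  3 × C: no H
  2 × C: 3 H each → 6
  1 × N: no H
  1 × O: no H
  1 × O (charge -1): no H
  Total hydrogens = 16.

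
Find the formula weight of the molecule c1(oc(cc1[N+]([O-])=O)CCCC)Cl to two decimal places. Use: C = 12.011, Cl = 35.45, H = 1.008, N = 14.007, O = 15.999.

Molecular formula: C8H10ClNO3.
M = 8×12.011 + 1×35.45 + 10×1.008 + 1×14.007 + 3×15.999 = 203.62 g/mol.

203.62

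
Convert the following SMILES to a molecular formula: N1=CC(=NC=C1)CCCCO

Heavy atoms from the SMILES: 8 C, 2 N, 1 O.
Implicit hydrogens by atom environment:
  4 × C: 2 H each → 8
  3 × C (aromatic): 1 H each → 3
  2 × N (aromatic): no H
  1 × C (aromatic): no H
  1 × O: 1 H
  Total hydrogens = 12.
Molecular formula: C8H12N2O

C8H12N2O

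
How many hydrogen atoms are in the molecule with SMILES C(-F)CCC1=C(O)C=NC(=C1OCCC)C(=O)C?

Hydrogens are implicit in SMILES; fill each atom to its normal valence:
  5 × C: 2 H each → 10
  4 × C (aromatic): no H
  2 × C: 3 H each → 6
  2 × O: no H
  1 × C (aromatic): 1 H
  1 × C: no H
  1 × F: no H
  1 × N (aromatic): no H
  1 × O: 1 H
  Total hydrogens = 18.

18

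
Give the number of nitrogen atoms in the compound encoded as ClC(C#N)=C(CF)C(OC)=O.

The symbol for nitrogen appears 1 time in the SMILES.

1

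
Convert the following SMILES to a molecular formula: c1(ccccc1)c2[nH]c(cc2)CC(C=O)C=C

Heavy atoms from the SMILES: 15 C, 1 N, 1 O.
Implicit hydrogens by atom environment:
  7 × C (aromatic): 1 H each → 7
  3 × C: 1 H each → 3
  3 × C (aromatic): no H
  2 × C: 2 H each → 4
  1 × N (aromatic): 1 H
  1 × O: no H
  Total hydrogens = 15.
Molecular formula: C15H15NO

C15H15NO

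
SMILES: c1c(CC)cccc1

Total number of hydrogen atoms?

10

Hydrogens are implicit in SMILES; fill each atom to its normal valence:
  5 × C (aromatic): 1 H each → 5
  1 × C: 3 H
  1 × C: 2 H
  1 × C (aromatic): no H
  Total hydrogens = 10.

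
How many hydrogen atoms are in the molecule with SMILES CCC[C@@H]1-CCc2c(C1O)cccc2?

Hydrogens are implicit in SMILES; fill each atom to its normal valence:
  4 × C: 2 H each → 8
  4 × C (aromatic): 1 H each → 4
  2 × C: 1 H each → 2
  2 × C (aromatic): no H
  1 × C: 3 H
  1 × O: 1 H
  Total hydrogens = 18.

18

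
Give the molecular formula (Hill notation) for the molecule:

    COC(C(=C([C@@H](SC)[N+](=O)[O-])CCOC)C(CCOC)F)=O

C13H22FNO6S

Heavy atoms from the SMILES: 13 C, 1 F, 1 N, 6 O, 1 S.
Implicit hydrogens by atom environment:
  5 × O: no H
  4 × C: 3 H each → 12
  4 × C: 2 H each → 8
  3 × C: no H
  2 × C: 1 H each → 2
  1 × F: no H
  1 × N (charge +1): no H
  1 × O (charge -1): no H
  1 × S: no H
  Total hydrogens = 22.
Molecular formula: C13H22FNO6S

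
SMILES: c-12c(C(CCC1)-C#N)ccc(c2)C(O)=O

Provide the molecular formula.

Heavy atoms from the SMILES: 12 C, 1 N, 2 O.
Implicit hydrogens by atom environment:
  3 × C: 2 H each → 6
  3 × C (aromatic): 1 H each → 3
  3 × C (aromatic): no H
  2 × C: no H
  1 × C: 1 H
  1 × N: no H
  1 × O: 1 H
  1 × O: no H
  Total hydrogens = 11.
Molecular formula: C12H11NO2

C12H11NO2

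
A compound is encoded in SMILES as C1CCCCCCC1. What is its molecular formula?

C8H16

Heavy atoms from the SMILES: 8 C.
Implicit hydrogens by atom environment:
  8 × C: 2 H each → 16
  Total hydrogens = 16.
Molecular formula: C8H16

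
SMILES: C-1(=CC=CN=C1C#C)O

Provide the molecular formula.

Heavy atoms from the SMILES: 7 C, 1 N, 1 O.
Implicit hydrogens by atom environment:
  3 × C (aromatic): 1 H each → 3
  2 × C (aromatic): no H
  1 × C: 1 H
  1 × C: no H
  1 × N (aromatic): no H
  1 × O: 1 H
  Total hydrogens = 5.
Molecular formula: C7H5NO

C7H5NO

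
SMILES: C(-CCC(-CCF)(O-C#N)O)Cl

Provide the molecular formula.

Heavy atoms from the SMILES: 7 C, 1 Cl, 1 F, 1 N, 2 O.
Implicit hydrogens by atom environment:
  5 × C: 2 H each → 10
  2 × C: no H
  1 × Cl: no H
  1 × F: no H
  1 × N: no H
  1 × O: 1 H
  1 × O: no H
  Total hydrogens = 11.
Molecular formula: C7H11ClFNO2

C7H11ClFNO2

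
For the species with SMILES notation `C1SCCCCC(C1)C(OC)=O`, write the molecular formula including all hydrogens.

Heavy atoms from the SMILES: 9 C, 2 O, 1 S.
Implicit hydrogens by atom environment:
  6 × C: 2 H each → 12
  2 × O: no H
  1 × C: 3 H
  1 × C: 1 H
  1 × C: no H
  1 × S: no H
  Total hydrogens = 16.
Molecular formula: C9H16O2S

C9H16O2S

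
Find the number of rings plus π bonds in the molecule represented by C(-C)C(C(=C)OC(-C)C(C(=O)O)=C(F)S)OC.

3

Molecular formula from the SMILES: C11H17FO4S.
DoU = (2C + 2 + N − H − X)/2 = (2·11 + 2 + 0 − 17 − 1)/2 = 6/2 = 3.
(Structurally: 0 ring(s) + 3 π bond(s) = 3.)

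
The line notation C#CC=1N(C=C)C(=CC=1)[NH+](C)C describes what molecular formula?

Heavy atoms from the SMILES: 10 C, 2 N.
Implicit hydrogens by atom environment:
  2 × C: 3 H each → 6
  2 × C (aromatic): 1 H each → 2
  2 × C: 1 H each → 2
  2 × C (aromatic): no H
  1 × C: 2 H
  1 × C: no H
  1 × N (charge +1): 1 H
  1 × N (aromatic): no H
  Total hydrogens = 13.
Net charge +1.
Molecular formula: C10H13N2+

C10H13N2+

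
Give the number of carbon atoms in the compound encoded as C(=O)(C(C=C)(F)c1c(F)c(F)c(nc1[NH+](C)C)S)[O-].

11

The symbol for carbon appears 11 times in the SMILES. Lowercase c denotes aromatic carbon and counts toward C.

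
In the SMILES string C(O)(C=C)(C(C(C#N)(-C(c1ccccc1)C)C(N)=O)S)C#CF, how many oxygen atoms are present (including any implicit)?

2

The symbol for oxygen appears 2 times in the SMILES.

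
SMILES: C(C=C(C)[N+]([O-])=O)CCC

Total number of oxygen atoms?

2

The symbol for oxygen appears 2 times in the SMILES.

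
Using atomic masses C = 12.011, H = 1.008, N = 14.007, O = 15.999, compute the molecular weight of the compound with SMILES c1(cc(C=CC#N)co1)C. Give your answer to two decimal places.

Molecular formula: C8H7NO.
M = 8×12.011 + 7×1.008 + 1×14.007 + 1×15.999 = 133.15 g/mol.

133.15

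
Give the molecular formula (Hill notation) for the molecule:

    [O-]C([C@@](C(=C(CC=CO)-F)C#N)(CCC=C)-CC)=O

Heavy atoms from the SMILES: 14 C, 1 F, 1 N, 3 O.
Implicit hydrogens by atom environment:
  5 × C: 2 H each → 10
  5 × C: no H
  3 × C: 1 H each → 3
  1 × C: 3 H
  1 × F: no H
  1 × N: no H
  1 × O: 1 H
  1 × O: no H
  1 × O (charge -1): no H
  Total hydrogens = 17.
Net charge -1.
Molecular formula: C14H17FNO3-

C14H17FNO3-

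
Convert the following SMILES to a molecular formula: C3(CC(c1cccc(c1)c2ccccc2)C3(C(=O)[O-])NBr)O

C17H15BrNO3-

Heavy atoms from the SMILES: 1 Br, 17 C, 1 N, 3 O.
Implicit hydrogens by atom environment:
  9 × C (aromatic): 1 H each → 9
  3 × C (aromatic): no H
  2 × C: 1 H each → 2
  2 × C: no H
  1 × Br: no H
  1 × C: 2 H
  1 × N: 1 H
  1 × O: 1 H
  1 × O: no H
  1 × O (charge -1): no H
  Total hydrogens = 15.
Net charge -1.
Molecular formula: C17H15BrNO3-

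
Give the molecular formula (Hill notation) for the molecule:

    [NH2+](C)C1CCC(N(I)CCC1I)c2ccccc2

C14H21I2N2+

Heavy atoms from the SMILES: 14 C, 2 I, 2 N.
Implicit hydrogens by atom environment:
  5 × C (aromatic): 1 H each → 5
  4 × C: 2 H each → 8
  3 × C: 1 H each → 3
  2 × I: no H
  1 × C: 3 H
  1 × C (aromatic): no H
  1 × N (charge +1): 2 H
  1 × N: no H
  Total hydrogens = 21.
Net charge +1.
Molecular formula: C14H21I2N2+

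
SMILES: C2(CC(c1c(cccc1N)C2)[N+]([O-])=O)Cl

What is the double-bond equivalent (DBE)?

6

Molecular formula from the SMILES: C10H11ClN2O2.
DoU = (2C + 2 + N − H − X)/2 = (2·10 + 2 + 2 − 11 − 1)/2 = 12/2 = 6.
(Structurally: 2 ring(s) + 4 π bond(s) = 6.)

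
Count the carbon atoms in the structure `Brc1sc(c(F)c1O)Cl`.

The symbol for carbon appears 4 times in the SMILES. Lowercase c denotes aromatic carbon and counts toward C.

4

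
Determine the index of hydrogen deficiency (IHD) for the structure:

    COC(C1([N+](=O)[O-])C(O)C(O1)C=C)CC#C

Molecular formula from the SMILES: C10H13NO5.
DoU = (2C + 2 + N − H − X)/2 = (2·10 + 2 + 1 − 13 − 0)/2 = 10/2 = 5.
(Structurally: 1 ring(s) + 4 π bond(s) = 5.)

5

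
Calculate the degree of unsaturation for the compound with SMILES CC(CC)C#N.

2

Molecular formula from the SMILES: C5H9N.
DoU = (2C + 2 + N − H − X)/2 = (2·5 + 2 + 1 − 9 − 0)/2 = 4/2 = 2.
(Structurally: 0 ring(s) + 2 π bond(s) = 2.)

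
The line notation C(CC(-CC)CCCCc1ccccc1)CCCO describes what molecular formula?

C18H30O

Heavy atoms from the SMILES: 18 C, 1 O.
Implicit hydrogens by atom environment:
  10 × C: 2 H each → 20
  5 × C (aromatic): 1 H each → 5
  1 × C: 3 H
  1 × C: 1 H
  1 × C (aromatic): no H
  1 × O: 1 H
  Total hydrogens = 30.
Molecular formula: C18H30O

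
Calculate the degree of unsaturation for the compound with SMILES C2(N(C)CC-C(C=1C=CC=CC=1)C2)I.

5

Molecular formula from the SMILES: C12H16IN.
DoU = (2C + 2 + N − H − X)/2 = (2·12 + 2 + 1 − 16 − 1)/2 = 10/2 = 5.
(Structurally: 2 ring(s) + 3 π bond(s) = 5.)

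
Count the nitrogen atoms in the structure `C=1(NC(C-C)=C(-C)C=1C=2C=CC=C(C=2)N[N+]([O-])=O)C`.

3

The symbol for nitrogen appears 3 times in the SMILES.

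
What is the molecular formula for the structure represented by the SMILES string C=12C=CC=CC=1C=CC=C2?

Heavy atoms from the SMILES: 10 C.
Implicit hydrogens by atom environment:
  8 × C (aromatic): 1 H each → 8
  2 × C (aromatic): no H
  Total hydrogens = 8.
Molecular formula: C10H8

C10H8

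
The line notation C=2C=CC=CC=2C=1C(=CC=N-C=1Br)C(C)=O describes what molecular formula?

C13H10BrNO

Heavy atoms from the SMILES: 1 Br, 13 C, 1 N, 1 O.
Implicit hydrogens by atom environment:
  7 × C (aromatic): 1 H each → 7
  4 × C (aromatic): no H
  1 × Br: no H
  1 × C: 3 H
  1 × C: no H
  1 × N (aromatic): no H
  1 × O: no H
  Total hydrogens = 10.
Molecular formula: C13H10BrNO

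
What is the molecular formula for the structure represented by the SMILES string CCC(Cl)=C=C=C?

C6H7Cl

Heavy atoms from the SMILES: 6 C, 1 Cl.
Implicit hydrogens by atom environment:
  3 × C: no H
  2 × C: 2 H each → 4
  1 × C: 3 H
  1 × Cl: no H
  Total hydrogens = 7.
Molecular formula: C6H7Cl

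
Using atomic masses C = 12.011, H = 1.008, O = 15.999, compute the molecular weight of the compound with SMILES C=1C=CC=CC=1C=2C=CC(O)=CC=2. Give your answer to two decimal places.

170.21

Molecular formula: C12H10O.
M = 12×12.011 + 10×1.008 + 1×15.999 = 170.21 g/mol.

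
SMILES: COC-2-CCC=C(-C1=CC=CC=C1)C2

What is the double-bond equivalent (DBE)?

6

Molecular formula from the SMILES: C13H16O.
DoU = (2C + 2 + N − H − X)/2 = (2·13 + 2 + 0 − 16 − 0)/2 = 12/2 = 6.
(Structurally: 2 ring(s) + 4 π bond(s) = 6.)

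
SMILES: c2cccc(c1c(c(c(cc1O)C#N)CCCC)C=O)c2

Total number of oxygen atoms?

The symbol for oxygen appears 2 times in the SMILES.

2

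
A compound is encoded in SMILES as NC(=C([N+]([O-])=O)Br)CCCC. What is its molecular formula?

Heavy atoms from the SMILES: 1 Br, 6 C, 2 N, 2 O.
Implicit hydrogens by atom environment:
  3 × C: 2 H each → 6
  2 × C: no H
  1 × Br: no H
  1 × C: 3 H
  1 × N: 2 H
  1 × N (charge +1): no H
  1 × O: no H
  1 × O (charge -1): no H
  Total hydrogens = 11.
Molecular formula: C6H11BrN2O2

C6H11BrN2O2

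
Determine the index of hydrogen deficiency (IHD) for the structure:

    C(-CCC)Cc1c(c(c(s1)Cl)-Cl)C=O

4

Molecular formula from the SMILES: C10H12Cl2OS.
DoU = (2C + 2 + N − H − X)/2 = (2·10 + 2 + 0 − 12 − 2)/2 = 8/2 = 4.
(Structurally: 1 ring(s) + 3 π bond(s) = 4.)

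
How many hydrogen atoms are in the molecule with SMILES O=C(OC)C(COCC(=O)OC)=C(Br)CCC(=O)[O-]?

14

Hydrogens are implicit in SMILES; fill each atom to its normal valence:
  6 × O: no H
  5 × C: no H
  4 × C: 2 H each → 8
  2 × C: 3 H each → 6
  1 × Br: no H
  1 × O (charge -1): no H
  Total hydrogens = 14.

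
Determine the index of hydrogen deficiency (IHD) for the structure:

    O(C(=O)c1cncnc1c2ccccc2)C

9

Molecular formula from the SMILES: C12H10N2O2.
DoU = (2C + 2 + N − H − X)/2 = (2·12 + 2 + 2 − 10 − 0)/2 = 18/2 = 9.
(Structurally: 2 ring(s) + 7 π bond(s) = 9.)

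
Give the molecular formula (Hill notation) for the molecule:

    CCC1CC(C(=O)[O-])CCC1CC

C11H19O2-

Heavy atoms from the SMILES: 11 C, 2 O.
Implicit hydrogens by atom environment:
  5 × C: 2 H each → 10
  3 × C: 1 H each → 3
  2 × C: 3 H each → 6
  1 × C: no H
  1 × O: no H
  1 × O (charge -1): no H
  Total hydrogens = 19.
Net charge -1.
Molecular formula: C11H19O2-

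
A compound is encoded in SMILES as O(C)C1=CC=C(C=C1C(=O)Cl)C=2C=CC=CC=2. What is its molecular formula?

C14H11ClO2

Heavy atoms from the SMILES: 14 C, 1 Cl, 2 O.
Implicit hydrogens by atom environment:
  8 × C (aromatic): 1 H each → 8
  4 × C (aromatic): no H
  2 × O: no H
  1 × C: 3 H
  1 × C: no H
  1 × Cl: no H
  Total hydrogens = 11.
Molecular formula: C14H11ClO2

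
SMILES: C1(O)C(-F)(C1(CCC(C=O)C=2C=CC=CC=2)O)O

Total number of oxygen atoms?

The symbol for oxygen appears 4 times in the SMILES.

4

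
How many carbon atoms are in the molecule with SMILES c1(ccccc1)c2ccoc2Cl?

10

The symbol for carbon appears 10 times in the SMILES. Lowercase c denotes aromatic carbon and counts toward C.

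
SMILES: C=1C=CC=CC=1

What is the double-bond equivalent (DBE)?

4

Molecular formula from the SMILES: C6H6.
DoU = (2C + 2 + N − H − X)/2 = (2·6 + 2 + 0 − 6 − 0)/2 = 8/2 = 4.
(Structurally: 1 ring(s) + 3 π bond(s) = 4.)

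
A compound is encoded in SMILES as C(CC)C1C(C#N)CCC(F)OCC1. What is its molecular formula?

C11H18FNO

Heavy atoms from the SMILES: 11 C, 1 F, 1 N, 1 O.
Implicit hydrogens by atom environment:
  6 × C: 2 H each → 12
  3 × C: 1 H each → 3
  1 × C: 3 H
  1 × C: no H
  1 × F: no H
  1 × N: no H
  1 × O: no H
  Total hydrogens = 18.
Molecular formula: C11H18FNO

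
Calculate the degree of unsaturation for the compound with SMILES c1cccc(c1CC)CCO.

Molecular formula from the SMILES: C10H14O.
DoU = (2C + 2 + N − H − X)/2 = (2·10 + 2 + 0 − 14 − 0)/2 = 8/2 = 4.
(Structurally: 1 ring(s) + 3 π bond(s) = 4.)

4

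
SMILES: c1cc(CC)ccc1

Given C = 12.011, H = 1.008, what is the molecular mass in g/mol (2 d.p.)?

106.17

Molecular formula: C8H10.
M = 8×12.011 + 10×1.008 = 106.17 g/mol.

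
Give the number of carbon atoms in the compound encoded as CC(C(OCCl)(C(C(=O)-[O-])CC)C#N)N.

The symbol for carbon appears 9 times in the SMILES. (Cl is a single chlorine, not C + l.)

9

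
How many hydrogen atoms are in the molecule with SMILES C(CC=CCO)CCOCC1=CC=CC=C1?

Hydrogens are implicit in SMILES; fill each atom to its normal valence:
  6 × C: 2 H each → 12
  5 × C (aromatic): 1 H each → 5
  2 × C: 1 H each → 2
  1 × C (aromatic): no H
  1 × O: 1 H
  1 × O: no H
  Total hydrogens = 20.

20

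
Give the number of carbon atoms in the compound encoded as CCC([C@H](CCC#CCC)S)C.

11

The symbol for carbon appears 11 times in the SMILES.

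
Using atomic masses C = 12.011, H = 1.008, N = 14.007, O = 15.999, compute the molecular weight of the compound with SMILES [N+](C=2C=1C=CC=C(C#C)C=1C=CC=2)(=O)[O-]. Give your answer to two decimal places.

Molecular formula: C12H7NO2.
M = 12×12.011 + 7×1.008 + 1×14.007 + 2×15.999 = 197.19 g/mol.

197.19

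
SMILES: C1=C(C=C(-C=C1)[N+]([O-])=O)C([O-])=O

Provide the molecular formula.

Heavy atoms from the SMILES: 7 C, 1 N, 4 O.
Implicit hydrogens by atom environment:
  4 × C (aromatic): 1 H each → 4
  2 × C (aromatic): no H
  2 × O: no H
  2 × O (charge -1): no H
  1 × C: no H
  1 × N (charge +1): no H
  Total hydrogens = 4.
Net charge -1.
Molecular formula: C7H4NO4-

C7H4NO4-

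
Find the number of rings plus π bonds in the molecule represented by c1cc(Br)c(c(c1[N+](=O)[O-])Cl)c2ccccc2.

9

Molecular formula from the SMILES: C12H7BrClNO2.
DoU = (2C + 2 + N − H − X)/2 = (2·12 + 2 + 1 − 7 − 2)/2 = 18/2 = 9.
(Structurally: 2 ring(s) + 7 π bond(s) = 9.)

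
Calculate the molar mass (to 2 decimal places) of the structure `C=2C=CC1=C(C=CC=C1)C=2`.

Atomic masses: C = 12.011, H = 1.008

128.17

Molecular formula: C10H8.
M = 10×12.011 + 8×1.008 = 128.17 g/mol.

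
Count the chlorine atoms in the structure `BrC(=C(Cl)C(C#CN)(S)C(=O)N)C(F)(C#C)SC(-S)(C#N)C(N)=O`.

1

The symbol for chlorine appears 1 time in the SMILES.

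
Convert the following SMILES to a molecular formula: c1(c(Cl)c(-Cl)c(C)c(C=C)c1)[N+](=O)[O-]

C9H7Cl2NO2

Heavy atoms from the SMILES: 9 C, 2 Cl, 1 N, 2 O.
Implicit hydrogens by atom environment:
  5 × C (aromatic): no H
  2 × Cl: no H
  1 × C: 3 H
  1 × C: 2 H
  1 × C (aromatic): 1 H
  1 × C: 1 H
  1 × N (charge +1): no H
  1 × O: no H
  1 × O (charge -1): no H
  Total hydrogens = 7.
Molecular formula: C9H7Cl2NO2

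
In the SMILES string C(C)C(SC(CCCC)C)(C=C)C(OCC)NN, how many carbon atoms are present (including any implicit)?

The symbol for carbon appears 14 times in the SMILES.

14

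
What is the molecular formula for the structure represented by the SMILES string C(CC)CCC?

Heavy atoms from the SMILES: 6 C.
Implicit hydrogens by atom environment:
  4 × C: 2 H each → 8
  2 × C: 3 H each → 6
  Total hydrogens = 14.
Molecular formula: C6H14

C6H14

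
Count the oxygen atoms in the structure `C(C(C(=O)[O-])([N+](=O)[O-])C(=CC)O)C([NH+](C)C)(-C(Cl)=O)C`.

The symbol for oxygen appears 6 times in the SMILES.

6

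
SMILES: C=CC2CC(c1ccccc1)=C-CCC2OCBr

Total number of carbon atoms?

16

The symbol for carbon appears 16 times in the SMILES. Lowercase c denotes aromatic carbon and counts toward C.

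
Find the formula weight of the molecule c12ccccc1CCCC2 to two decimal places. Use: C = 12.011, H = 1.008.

Molecular formula: C10H12.
M = 10×12.011 + 12×1.008 = 132.21 g/mol.

132.21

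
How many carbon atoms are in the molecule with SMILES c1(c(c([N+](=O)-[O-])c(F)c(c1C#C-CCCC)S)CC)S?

14

The symbol for carbon appears 14 times in the SMILES. Lowercase c denotes aromatic carbon and counts toward C.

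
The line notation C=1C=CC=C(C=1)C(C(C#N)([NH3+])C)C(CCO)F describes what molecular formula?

C13H18FN2O+

Heavy atoms from the SMILES: 13 C, 1 F, 2 N, 1 O.
Implicit hydrogens by atom environment:
  5 × C (aromatic): 1 H each → 5
  2 × C: 2 H each → 4
  2 × C: 1 H each → 2
  2 × C: no H
  1 × C: 3 H
  1 × C (aromatic): no H
  1 × F: no H
  1 × N (charge +1): 3 H
  1 × N: no H
  1 × O: 1 H
  Total hydrogens = 18.
Net charge +1.
Molecular formula: C13H18FN2O+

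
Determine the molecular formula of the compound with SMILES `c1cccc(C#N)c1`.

Heavy atoms from the SMILES: 7 C, 1 N.
Implicit hydrogens by atom environment:
  5 × C (aromatic): 1 H each → 5
  1 × C (aromatic): no H
  1 × C: no H
  1 × N: no H
  Total hydrogens = 5.
Molecular formula: C7H5N

C7H5N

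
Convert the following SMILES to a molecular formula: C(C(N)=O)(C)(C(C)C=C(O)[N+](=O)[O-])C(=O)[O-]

Heavy atoms from the SMILES: 8 C, 2 N, 6 O.
Implicit hydrogens by atom environment:
  4 × C: no H
  3 × O: no H
  2 × C: 3 H each → 6
  2 × C: 1 H each → 2
  2 × O (charge -1): no H
  1 × N: 2 H
  1 × N (charge +1): no H
  1 × O: 1 H
  Total hydrogens = 11.
Net charge -1.
Molecular formula: C8H11N2O6-

C8H11N2O6-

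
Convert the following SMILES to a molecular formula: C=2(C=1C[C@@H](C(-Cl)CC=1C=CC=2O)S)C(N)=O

C11H12ClNO2S

Heavy atoms from the SMILES: 11 C, 1 Cl, 1 N, 2 O, 1 S.
Implicit hydrogens by atom environment:
  4 × C (aromatic): no H
  2 × C: 2 H each → 4
  2 × C (aromatic): 1 H each → 2
  2 × C: 1 H each → 2
  1 × C: no H
  1 × Cl: no H
  1 × N: 2 H
  1 × O: 1 H
  1 × O: no H
  1 × S: 1 H
  Total hydrogens = 12.
Molecular formula: C11H12ClNO2S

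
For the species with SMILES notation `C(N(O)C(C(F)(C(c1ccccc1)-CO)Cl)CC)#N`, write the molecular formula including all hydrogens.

C13H16ClFN2O2

Heavy atoms from the SMILES: 13 C, 1 Cl, 1 F, 2 N, 2 O.
Implicit hydrogens by atom environment:
  5 × C (aromatic): 1 H each → 5
  2 × C: 2 H each → 4
  2 × C: 1 H each → 2
  2 × C: no H
  2 × N: no H
  2 × O: 1 H each → 2
  1 × C: 3 H
  1 × C (aromatic): no H
  1 × Cl: no H
  1 × F: no H
  Total hydrogens = 16.
Molecular formula: C13H16ClFN2O2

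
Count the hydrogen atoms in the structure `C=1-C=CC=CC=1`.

6

Hydrogens are implicit in SMILES; fill each atom to its normal valence:
  6 × C (aromatic): 1 H each → 6
  Total hydrogens = 6.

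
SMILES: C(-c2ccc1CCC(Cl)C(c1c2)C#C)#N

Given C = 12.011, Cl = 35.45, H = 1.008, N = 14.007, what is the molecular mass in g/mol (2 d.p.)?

215.68

Molecular formula: C13H10ClN.
M = 13×12.011 + 1×35.45 + 10×1.008 + 1×14.007 = 215.68 g/mol.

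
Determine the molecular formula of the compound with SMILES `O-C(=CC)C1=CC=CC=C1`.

C9H10O

Heavy atoms from the SMILES: 9 C, 1 O.
Implicit hydrogens by atom environment:
  5 × C (aromatic): 1 H each → 5
  1 × C: 3 H
  1 × C: 1 H
  1 × C: no H
  1 × C (aromatic): no H
  1 × O: 1 H
  Total hydrogens = 10.
Molecular formula: C9H10O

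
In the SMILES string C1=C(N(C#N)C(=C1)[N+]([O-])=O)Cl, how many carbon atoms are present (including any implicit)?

The symbol for carbon appears 5 times in the SMILES. (Cl is a single chlorine, not C + l.)

5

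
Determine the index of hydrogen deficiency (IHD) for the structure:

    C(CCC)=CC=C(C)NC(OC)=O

3

Molecular formula from the SMILES: C10H17NO2.
DoU = (2C + 2 + N − H − X)/2 = (2·10 + 2 + 1 − 17 − 0)/2 = 6/2 = 3.
(Structurally: 0 ring(s) + 3 π bond(s) = 3.)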